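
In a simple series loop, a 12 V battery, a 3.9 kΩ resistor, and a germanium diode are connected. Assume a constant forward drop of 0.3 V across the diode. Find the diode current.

I ≈ 3 mA

KVL around the loop: 12 = V_D + I·R = 0.3 + I × 3.9 kΩ.
So I = (12 − 0.3) / 3.9 kΩ = 11.7 / 3.9 = 3 mA.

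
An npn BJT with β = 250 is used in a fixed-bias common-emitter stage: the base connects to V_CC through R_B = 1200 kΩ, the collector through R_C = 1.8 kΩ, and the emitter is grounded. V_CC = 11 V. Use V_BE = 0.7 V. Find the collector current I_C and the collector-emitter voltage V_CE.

I_C ≈ 2.1 mA, V_CE ≈ 7.1 V

Base loop: V_CC = I_B·R_B + V_BE, so I_B = (11 − 0.7)/1200 kΩ = 0.00858 mA.
In the active region I_C = β·I_B = 250 × 0.00858 = 2.15 mA.
Collector loop: V_CE = V_CC − I_C·R_C = 11 − 2.15×1.8 = 7.14 V.
Since V_CE = 7.14 V > V_CE(sat) ≈ 0.2 V, the transistor is in the active region as assumed.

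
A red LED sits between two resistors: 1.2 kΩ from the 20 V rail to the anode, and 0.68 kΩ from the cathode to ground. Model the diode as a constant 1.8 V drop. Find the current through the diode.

The two resistors are in series with the diode, so KVL gives 20 = I·1.2 + 1.8 + I·0.68.
I = (20 − 1.8) / (1.2 + 0.68) kΩ = 18.2 / 1.88 = 9.68 mA.

I ≈ 9.7 mA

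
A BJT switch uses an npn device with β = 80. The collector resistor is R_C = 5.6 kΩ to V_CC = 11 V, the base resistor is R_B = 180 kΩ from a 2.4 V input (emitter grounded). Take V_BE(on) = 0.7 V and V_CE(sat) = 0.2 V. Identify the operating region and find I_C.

Assume active. Base-emitter loop: I_B = (V_BB − V_BE)/R_B = (2.4 − 0.7)/180 = 0.00944 mA.
I_C = β·I_B = 80×0.00944 = 0.756 mA.
V_CE = V_CC − I_C·R_C = 11 − 0.756×5.6 = 6.77 V > V_CE(sat), so the active-region assumption holds.

active; I_C ≈ 0.76 mA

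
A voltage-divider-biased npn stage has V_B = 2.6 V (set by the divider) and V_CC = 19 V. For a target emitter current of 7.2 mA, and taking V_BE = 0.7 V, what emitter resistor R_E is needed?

R_E ≈ 0.26 kΩ

V_E = V_B − V_BE = 2.6 − 0.7 = 1.9 V.
R_E = V_E / I_E = 1.9 / 7.2 = 0.264 kΩ.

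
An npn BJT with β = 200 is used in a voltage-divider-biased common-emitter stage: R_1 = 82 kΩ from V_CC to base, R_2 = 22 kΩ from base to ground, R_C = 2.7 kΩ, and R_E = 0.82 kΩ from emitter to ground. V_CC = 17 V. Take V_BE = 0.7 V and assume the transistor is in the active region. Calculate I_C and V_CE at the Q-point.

I_C ≈ 3.2 mA, V_CE ≈ 5.8 V

Thevenize the base divider: V_Th = V_CC·R_2/(R_1+R_2) = 17×22/104 = 3.6 V, R_Th = R_1‖R_2 = 17.3 kΩ.
Base-emitter loop: V_Th = I_B·R_Th + V_BE + (β+1)I_B·R_E, so I_B = (3.6 − 0.7) / (17.3 + 201×0.82) = 0.0159 mA.
I_C = β·I_B = 200×0.0159 = 3.18 mA, and I_E = (β+1)I_B = 3.2 mA.
V_CE = V_CC − I_C·R_C − I_E·R_E = 17 − 3.18×2.7 − 3.2×0.82 = 5.79 V.
V_CE = 5.79 V > 0.2 V confirms active-region operation.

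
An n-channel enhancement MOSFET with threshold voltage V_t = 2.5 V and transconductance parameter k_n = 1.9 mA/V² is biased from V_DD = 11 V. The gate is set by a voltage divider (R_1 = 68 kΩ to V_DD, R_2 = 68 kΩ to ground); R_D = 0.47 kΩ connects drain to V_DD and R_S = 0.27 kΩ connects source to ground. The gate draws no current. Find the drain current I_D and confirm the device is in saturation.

V_G = V_DD·R_2/(R_1+R_2) = 11×68/136 = 5.5 V.
Assume saturation: I_D = (k_n/2)(V_GS − V_t)² with V_GS = V_G − I_D·R_S = 5.5 − 0.27·I_D.
Substituting gives 0.0693·I_D² − 2.54·I_D + 8.55 = 0, with roots I_D = 3.75 or 32.9 mA.
The root I_D = 32.9 mA gives V_GS = -3.39 V ≤ V_t, so take I_D = 3.75 mA.
Then V_GS = 4.49 V and V_DS = V_DD − I_D(R_D+R_S) = 11 − 3.75×0.74 = 8.22 V.
Saturation requires V_DS ≥ V_GS − V_t = 1.99 V; 8.22 ≥ 1.99 ✓.

I_D ≈ 3.8 mA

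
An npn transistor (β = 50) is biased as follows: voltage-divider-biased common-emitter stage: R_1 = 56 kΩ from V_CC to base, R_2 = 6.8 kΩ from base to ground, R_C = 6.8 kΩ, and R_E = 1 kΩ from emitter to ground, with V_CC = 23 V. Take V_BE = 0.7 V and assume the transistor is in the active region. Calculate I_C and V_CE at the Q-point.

I_C ≈ 1.6 mA, V_CE ≈ 11 V

Thevenize the base divider: V_Th = V_CC·R_2/(R_1+R_2) = 23×6.8/62.8 = 2.49 V, R_Th = R_1‖R_2 = 6.06 kΩ.
Base-emitter loop: V_Th = I_B·R_Th + V_BE + (β+1)I_B·R_E, so I_B = (2.49 − 0.7) / (6.06 + 51×1) = 0.0314 mA.
I_C = β·I_B = 50×0.0314 = 1.57 mA, and I_E = (β+1)I_B = 1.6 mA.
V_CE = V_CC − I_C·R_C − I_E·R_E = 23 − 1.57×6.8 − 1.6×1 = 10.7 V.
V_CE = 10.7 V > 0.2 V confirms active-region operation.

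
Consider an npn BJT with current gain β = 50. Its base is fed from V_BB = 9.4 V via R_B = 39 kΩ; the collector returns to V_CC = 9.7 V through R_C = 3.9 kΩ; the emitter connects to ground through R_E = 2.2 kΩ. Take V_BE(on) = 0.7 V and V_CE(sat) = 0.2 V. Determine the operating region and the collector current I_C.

saturation; I_C ≈ 1.5 mA

Assume active: I_B = (9.4 − 0.7)/(39 + 51×2.2) = 0.0575 mA, I_C = β·I_B = 2.88 mA.
Then V_CE = 9.7 − 2.88×3.9 − 2.93×2.2 = -7.98 V < 0.2 V — the active assumption fails.
Re-solve with V_CE = 0.2 V. KCL at the emitter: V_E/R_E = (V_BB−0.7−V_E)/R_B + (V_CC−0.2−V_E)/R_C, giving V_E = 3.61 V.
I_C = (V_CC − 0.2 − V_E)/R_C = (9.5 − 3.61)/3.9 = 1.51 mA.
Check: I_B = (8.7 − 3.61)/39 = 0.131 mA, and β·I_B = 6.53 mA > I_C, confirming saturation.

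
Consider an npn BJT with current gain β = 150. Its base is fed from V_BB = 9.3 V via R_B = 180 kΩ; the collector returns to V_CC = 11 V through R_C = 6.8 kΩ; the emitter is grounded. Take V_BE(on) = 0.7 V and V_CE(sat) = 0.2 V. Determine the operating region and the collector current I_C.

Assume active: I_B = (9.3 − 0.7)/180 = 0.0478 mA, giving I_C = β·I_B = 7.17 mA.
But then V_CE = 11 − 7.17×6.8 = -37.7 V < V_CE(sat) = 0.2 V — impossible in the active region.
So the transistor is saturated. With V_CE = 0.2 V, I_C = (V_CC − 0.2)/R_C = 10.8/6.8 = 1.59 mA.
Check: β·I_B = 7.17 mA > I_C = 1.59 mA, confirming saturation.

saturation; I_C ≈ 1.6 mA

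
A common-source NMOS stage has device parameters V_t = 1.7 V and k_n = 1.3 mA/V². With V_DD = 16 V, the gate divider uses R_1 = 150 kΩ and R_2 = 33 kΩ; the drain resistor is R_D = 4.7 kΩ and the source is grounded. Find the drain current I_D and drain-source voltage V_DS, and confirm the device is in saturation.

I_D ≈ 0.91 mA, V_DS ≈ 12 V

V_G = V_DD·R_2/(R_1+R_2) = 16×33/183 = 2.89 V. With the source grounded, V_GS = V_G = 2.89 V.
Assume saturation: I_D = (k_n/2)(V_GS − V_t)² = (1.3/2)×(2.89 − 1.7)² = 0.65×1.19² = 0.913 mA.
V_DS = V_DD − I_D·R_D = 16 − 0.913×4.7 = 11.7 V.
Saturation requires V_DS ≥ V_GS − V_t = 1.19 V; 11.7 ≥ 1.19 ✓.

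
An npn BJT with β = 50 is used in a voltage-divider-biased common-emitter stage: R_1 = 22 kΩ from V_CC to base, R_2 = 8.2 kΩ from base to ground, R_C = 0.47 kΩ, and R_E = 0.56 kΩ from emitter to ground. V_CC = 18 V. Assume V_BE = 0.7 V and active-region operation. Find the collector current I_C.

I_C ≈ 6.1 mA

Thevenize the base divider: V_Th = V_CC·R_2/(R_1+R_2) = 18×8.2/30.2 = 4.89 V, R_Th = R_1‖R_2 = 5.97 kΩ.
Base-emitter loop: V_Th = I_B·R_Th + V_BE + (β+1)I_B·R_E, so I_B = (4.89 − 0.7) / (5.97 + 51×0.56) = 0.121 mA.
I_C = β·I_B = 50×0.121 = 6.06 mA, and I_E = (β+1)I_B = 6.18 mA.
V_CE = V_CC − I_C·R_C − I_E·R_E = 18 − 6.06×0.47 − 6.18×0.56 = 11.7 V.
V_CE = 11.7 V > 0.2 V confirms active-region operation.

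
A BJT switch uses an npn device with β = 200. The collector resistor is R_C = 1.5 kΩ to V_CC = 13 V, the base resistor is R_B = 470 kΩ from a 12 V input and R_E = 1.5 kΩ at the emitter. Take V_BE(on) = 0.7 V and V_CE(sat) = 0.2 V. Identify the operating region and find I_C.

active; I_C ≈ 2.9 mA

Assume active. Base-emitter loop: I_B = (V_BB − V_BE)/(R_B + (β+1)R_E) = (12 − 0.7)/(470 + 201×1.5) = 0.0146 mA.
I_C = β·I_B = 200×0.0146 = 2.93 mA.
V_CE = V_CC − I_C·R_C − I_E·R_E = 13 − 2.93×1.5 − 2.94×1.5 = 4.19 V > V_CE(sat), so the active-region assumption holds.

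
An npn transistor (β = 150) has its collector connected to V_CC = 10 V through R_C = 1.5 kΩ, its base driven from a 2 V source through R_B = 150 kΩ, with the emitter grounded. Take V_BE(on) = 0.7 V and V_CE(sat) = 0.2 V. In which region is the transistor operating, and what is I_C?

active; I_C ≈ 1.3 mA

Assume active. Base-emitter loop: I_B = (V_BB − V_BE)/R_B = (2 − 0.7)/150 = 0.00867 mA.
I_C = β·I_B = 150×0.00867 = 1.3 mA.
V_CE = V_CC − I_C·R_C = 10 − 1.3×1.5 = 8.05 V > V_CE(sat), so the active-region assumption holds.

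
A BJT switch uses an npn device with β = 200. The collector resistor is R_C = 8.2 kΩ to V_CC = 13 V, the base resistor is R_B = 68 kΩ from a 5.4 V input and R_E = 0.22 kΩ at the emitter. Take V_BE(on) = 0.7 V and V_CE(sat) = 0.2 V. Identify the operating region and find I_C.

saturation; I_C ≈ 1.5 mA

Assume active: I_B = (5.4 − 0.7)/(68 + 201×0.22) = 0.0419 mA, I_C = β·I_B = 8.38 mA.
Then V_CE = 13 − 8.38×8.2 − 8.42×0.22 = -57.5 V < 0.2 V — the active assumption fails.
Re-solve with V_CE = 0.2 V. KCL at the emitter: V_E/R_E = (V_BB−0.7−V_E)/R_B + (V_CC−0.2−V_E)/R_C, giving V_E = 0.348 V.
I_C = (V_CC − 0.2 − V_E)/R_C = (12.8 − 0.348)/8.2 = 1.52 mA.
Check: I_B = (4.7 − 0.348)/68 = 0.064 mA, and β·I_B = 12.8 mA > I_C, confirming saturation.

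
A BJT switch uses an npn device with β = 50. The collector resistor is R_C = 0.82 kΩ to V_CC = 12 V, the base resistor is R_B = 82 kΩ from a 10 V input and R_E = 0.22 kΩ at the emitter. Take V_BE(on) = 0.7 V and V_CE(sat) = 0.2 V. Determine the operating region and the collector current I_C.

Assume active. Base-emitter loop: I_B = (V_BB − V_BE)/(R_B + (β+1)R_E) = (10 − 0.7)/(82 + 51×0.22) = 0.0998 mA.
I_C = β·I_B = 50×0.0998 = 4.99 mA.
V_CE = V_CC − I_C·R_C − I_E·R_E = 12 − 4.99×0.82 − 5.09×0.22 = 6.79 V > V_CE(sat), so the active-region assumption holds.

active; I_C ≈ 5 mA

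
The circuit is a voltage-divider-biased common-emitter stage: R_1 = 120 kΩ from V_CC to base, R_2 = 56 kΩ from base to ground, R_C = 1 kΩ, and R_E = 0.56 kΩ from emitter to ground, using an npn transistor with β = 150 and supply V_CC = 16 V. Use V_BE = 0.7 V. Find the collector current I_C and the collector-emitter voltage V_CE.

I_C ≈ 5.4 mA, V_CE ≈ 7.6 V

Thevenize the base divider: V_Th = V_CC·R_2/(R_1+R_2) = 16×56/176 = 5.09 V, R_Th = R_1‖R_2 = 38.2 kΩ.
Base-emitter loop: V_Th = I_B·R_Th + V_BE + (β+1)I_B·R_E, so I_B = (5.09 − 0.7) / (38.2 + 151×0.56) = 0.0358 mA.
I_C = β·I_B = 150×0.0358 = 5.37 mA, and I_E = (β+1)I_B = 5.4 mA.
V_CE = V_CC − I_C·R_C − I_E·R_E = 16 − 5.37×1 − 5.4×0.56 = 7.61 V.
V_CE = 7.61 V > 0.2 V confirms active-region operation.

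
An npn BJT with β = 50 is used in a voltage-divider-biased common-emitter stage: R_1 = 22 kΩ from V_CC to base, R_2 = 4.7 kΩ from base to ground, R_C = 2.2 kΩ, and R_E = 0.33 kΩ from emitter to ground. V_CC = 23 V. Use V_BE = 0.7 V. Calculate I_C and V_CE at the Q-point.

I_C ≈ 8.1 mA, V_CE ≈ 2.5 V

Thevenize the base divider: V_Th = V_CC·R_2/(R_1+R_2) = 23×4.7/26.7 = 4.05 V, R_Th = R_1‖R_2 = 3.87 kΩ.
Base-emitter loop: V_Th = I_B·R_Th + V_BE + (β+1)I_B·R_E, so I_B = (4.05 − 0.7) / (3.87 + 51×0.33) = 0.162 mA.
I_C = β·I_B = 50×0.162 = 8.09 mA, and I_E = (β+1)I_B = 8.25 mA.
V_CE = V_CC − I_C·R_C − I_E·R_E = 23 − 8.09×2.2 − 8.25×0.33 = 2.49 V.
V_CE = 2.49 V > 0.2 V confirms active-region operation.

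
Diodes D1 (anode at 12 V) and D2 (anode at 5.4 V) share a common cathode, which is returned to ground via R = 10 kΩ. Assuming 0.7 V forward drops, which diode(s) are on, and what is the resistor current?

Assume both conduct. Then node N would need to be at both 12−0.7 = 11.3 V and 5.4−0.7 = 4.7 V, which is impossible.
Assume only D1 conducts: V_N = 12 − 0.7 = 11.3 V, so I_R = 11.3/10 = 1.13 mA.
Check D2: its anode-to-cathode voltage is 5.4 − 11.3 = -5.9 V < 0.7 V, so it is off. The assumption is consistent.

Only D1 conducts; I_R ≈ 1.1 mA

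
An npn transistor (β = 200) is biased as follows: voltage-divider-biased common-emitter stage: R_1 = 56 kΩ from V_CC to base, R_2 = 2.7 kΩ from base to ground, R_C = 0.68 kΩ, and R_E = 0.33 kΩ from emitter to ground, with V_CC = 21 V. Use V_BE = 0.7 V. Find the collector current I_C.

Thevenize the base divider: V_Th = V_CC·R_2/(R_1+R_2) = 21×2.7/58.7 = 0.966 V, R_Th = R_1‖R_2 = 2.58 kΩ.
Base-emitter loop: V_Th = I_B·R_Th + V_BE + (β+1)I_B·R_E, so I_B = (0.966 − 0.7) / (2.58 + 201×0.33) = 0.00386 mA.
I_C = β·I_B = 200×0.00386 = 0.772 mA, and I_E = (β+1)I_B = 0.776 mA.
V_CE = V_CC − I_C·R_C − I_E·R_E = 21 − 0.772×0.68 − 0.776×0.33 = 20.2 V.
V_CE = 20.2 V > 0.2 V confirms active-region operation.

I_C ≈ 0.77 mA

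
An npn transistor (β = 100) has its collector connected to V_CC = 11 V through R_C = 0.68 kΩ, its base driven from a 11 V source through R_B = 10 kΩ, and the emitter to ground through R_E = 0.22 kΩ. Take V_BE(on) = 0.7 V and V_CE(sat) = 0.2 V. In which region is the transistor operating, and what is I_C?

Assume active: I_B = (11 − 0.7)/(10 + 101×0.22) = 0.32 mA, I_C = β·I_B = 32 mA.
Then V_CE = 11 − 32×0.68 − 32.3×0.22 = -17.8 V < 0.2 V — the active assumption fails.
Re-solve with V_CE = 0.2 V. KCL at the emitter: V_E/R_E = (V_BB−0.7−V_E)/R_B + (V_CC−0.2−V_E)/R_C, giving V_E = 2.77 V.
I_C = (V_CC − 0.2 − V_E)/R_C = (10.8 − 2.77)/0.68 = 11.8 mA.
Check: I_B = (10.3 − 2.77)/10 = 0.753 mA, and β·I_B = 75.3 mA > I_C, confirming saturation.

saturation; I_C ≈ 12 mA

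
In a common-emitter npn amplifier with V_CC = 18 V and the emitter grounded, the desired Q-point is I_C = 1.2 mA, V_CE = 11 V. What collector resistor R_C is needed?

Collector loop: V_CC = I_C·R_C + V_CE.
R_C = (V_CC − V_CE)/I_C = (18 − 11)/1.2 = 5.83 kΩ.

R_C ≈ 5.8 kΩ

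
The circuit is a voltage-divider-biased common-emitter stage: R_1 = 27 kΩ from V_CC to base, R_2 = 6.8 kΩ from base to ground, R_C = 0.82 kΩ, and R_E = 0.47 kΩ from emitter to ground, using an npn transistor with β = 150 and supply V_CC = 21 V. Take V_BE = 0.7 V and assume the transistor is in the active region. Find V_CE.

V_CE ≈ 12 V

Thevenize the base divider: V_Th = V_CC·R_2/(R_1+R_2) = 21×6.8/33.8 = 4.22 V, R_Th = R_1‖R_2 = 5.43 kΩ.
Base-emitter loop: V_Th = I_B·R_Th + V_BE + (β+1)I_B·R_E, so I_B = (4.22 − 0.7) / (5.43 + 151×0.47) = 0.0461 mA.
I_C = β·I_B = 150×0.0461 = 6.92 mA, and I_E = (β+1)I_B = 6.97 mA.
V_CE = V_CC − I_C·R_C − I_E·R_E = 21 − 6.92×0.82 − 6.97×0.47 = 12.1 V.
V_CE = 12.1 V > 0.2 V confirms active-region operation.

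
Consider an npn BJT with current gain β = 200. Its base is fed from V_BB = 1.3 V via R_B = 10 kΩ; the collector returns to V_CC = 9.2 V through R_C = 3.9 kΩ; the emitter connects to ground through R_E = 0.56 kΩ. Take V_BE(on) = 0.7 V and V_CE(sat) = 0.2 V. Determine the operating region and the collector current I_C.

Assume active. Base-emitter loop: I_B = (V_BB − V_BE)/(R_B + (β+1)R_E) = (1.3 − 0.7)/(10 + 201×0.56) = 0.0049 mA.
I_C = β·I_B = 200×0.0049 = 0.979 mA.
V_CE = V_CC − I_C·R_C − I_E·R_E = 9.2 − 0.979×3.9 − 0.984×0.56 = 4.83 V > V_CE(sat), so the active-region assumption holds.

active; I_C ≈ 0.98 mA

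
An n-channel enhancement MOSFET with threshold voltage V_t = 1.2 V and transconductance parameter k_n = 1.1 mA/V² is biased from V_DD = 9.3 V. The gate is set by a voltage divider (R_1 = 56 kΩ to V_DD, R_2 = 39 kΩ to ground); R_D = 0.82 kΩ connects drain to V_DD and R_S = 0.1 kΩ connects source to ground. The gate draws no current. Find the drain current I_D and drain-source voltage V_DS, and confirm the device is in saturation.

I_D ≈ 3 mA, V_DS ≈ 6.6 V

V_G = V_DD·R_2/(R_1+R_2) = 9.3×39/95 = 3.82 V.
Assume saturation: I_D = (k_n/2)(V_GS − V_t)² with V_GS = V_G − I_D·R_S = 3.82 − 0.1·I_D.
Substituting gives 0.0055·I_D² − 1.29·I_D + 3.77 = 0, with roots I_D = 2.96 or 231 mA.
The root I_D = 231 mA gives V_GS = -19.3 V ≤ V_t, so take I_D = 2.96 mA.
Then V_GS = 3.52 V and V_DS = V_DD − I_D(R_D+R_S) = 9.3 − 2.96×0.92 = 6.57 V.
Saturation requires V_DS ≥ V_GS − V_t = 2.32 V; 6.57 ≥ 2.32 ✓.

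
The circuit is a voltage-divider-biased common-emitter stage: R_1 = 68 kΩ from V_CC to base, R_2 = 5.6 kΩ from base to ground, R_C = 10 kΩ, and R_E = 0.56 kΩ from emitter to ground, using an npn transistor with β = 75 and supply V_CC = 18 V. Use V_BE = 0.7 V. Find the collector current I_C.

Thevenize the base divider: V_Th = V_CC·R_2/(R_1+R_2) = 18×5.6/73.6 = 1.37 V, R_Th = R_1‖R_2 = 5.17 kΩ.
Base-emitter loop: V_Th = I_B·R_Th + V_BE + (β+1)I_B·R_E, so I_B = (1.37 − 0.7) / (5.17 + 76×0.56) = 0.014 mA.
I_C = β·I_B = 75×0.014 = 1.05 mA, and I_E = (β+1)I_B = 1.07 mA.
V_CE = V_CC − I_C·R_C − I_E·R_E = 18 − 1.05×10 − 1.07×0.56 = 6.88 V.
V_CE = 6.88 V > 0.2 V confirms active-region operation.

I_C ≈ 1.1 mA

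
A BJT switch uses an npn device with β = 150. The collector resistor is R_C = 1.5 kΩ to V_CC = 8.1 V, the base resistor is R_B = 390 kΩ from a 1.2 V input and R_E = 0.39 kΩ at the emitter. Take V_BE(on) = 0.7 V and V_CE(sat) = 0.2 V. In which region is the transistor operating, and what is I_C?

active; I_C ≈ 0.17 mA

Assume active. Base-emitter loop: I_B = (V_BB − V_BE)/(R_B + (β+1)R_E) = (1.2 − 0.7)/(390 + 151×0.39) = 0.00111 mA.
I_C = β·I_B = 150×0.00111 = 0.167 mA.
V_CE = V_CC − I_C·R_C − I_E·R_E = 8.1 − 0.167×1.5 − 0.168×0.39 = 7.78 V > V_CE(sat), so the active-region assumption holds.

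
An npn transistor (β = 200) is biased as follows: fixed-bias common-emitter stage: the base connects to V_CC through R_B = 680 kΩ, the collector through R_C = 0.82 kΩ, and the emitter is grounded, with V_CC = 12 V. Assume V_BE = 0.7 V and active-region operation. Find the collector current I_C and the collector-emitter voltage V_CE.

Base loop: V_CC = I_B·R_B + V_BE, so I_B = (12 − 0.7)/680 kΩ = 0.0166 mA.
In the active region I_C = β·I_B = 200 × 0.0166 = 3.32 mA.
Collector loop: V_CE = V_CC − I_C·R_C = 12 − 3.32×0.82 = 9.27 V.
Since V_CE = 9.27 V > V_CE(sat) ≈ 0.2 V, the transistor is in the active region as assumed.

I_C ≈ 3.3 mA, V_CE ≈ 9.3 V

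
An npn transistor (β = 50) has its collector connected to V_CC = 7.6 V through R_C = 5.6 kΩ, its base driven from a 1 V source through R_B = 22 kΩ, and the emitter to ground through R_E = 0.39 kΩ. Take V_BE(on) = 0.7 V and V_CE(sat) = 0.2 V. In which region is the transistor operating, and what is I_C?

Assume active. Base-emitter loop: I_B = (V_BB − V_BE)/(R_B + (β+1)R_E) = (1 − 0.7)/(22 + 51×0.39) = 0.00716 mA.
I_C = β·I_B = 50×0.00716 = 0.358 mA.
V_CE = V_CC − I_C·R_C − I_E·R_E = 7.6 − 0.358×5.6 − 0.365×0.39 = 5.45 V > V_CE(sat), so the active-region assumption holds.

active; I_C ≈ 0.36 mA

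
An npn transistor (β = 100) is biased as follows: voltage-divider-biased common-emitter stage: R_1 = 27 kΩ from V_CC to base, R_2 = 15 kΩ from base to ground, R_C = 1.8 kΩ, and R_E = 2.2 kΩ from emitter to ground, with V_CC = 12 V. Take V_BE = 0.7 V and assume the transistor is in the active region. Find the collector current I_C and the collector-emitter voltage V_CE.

I_C ≈ 1.5 mA, V_CE ≈ 5.8 V

Thevenize the base divider: V_Th = V_CC·R_2/(R_1+R_2) = 12×15/42 = 4.29 V, R_Th = R_1‖R_2 = 9.64 kΩ.
Base-emitter loop: V_Th = I_B·R_Th + V_BE + (β+1)I_B·R_E, so I_B = (4.29 − 0.7) / (9.64 + 101×2.2) = 0.0155 mA.
I_C = β·I_B = 100×0.0155 = 1.55 mA, and I_E = (β+1)I_B = 1.56 mA.
V_CE = V_CC − I_C·R_C − I_E·R_E = 12 − 1.55×1.8 − 1.56×2.2 = 5.78 V.
V_CE = 5.78 V > 0.2 V confirms active-region operation.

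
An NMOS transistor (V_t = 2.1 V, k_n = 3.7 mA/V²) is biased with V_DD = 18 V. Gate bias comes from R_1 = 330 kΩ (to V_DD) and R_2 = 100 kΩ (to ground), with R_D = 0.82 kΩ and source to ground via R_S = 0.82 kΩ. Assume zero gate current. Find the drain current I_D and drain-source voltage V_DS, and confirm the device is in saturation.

V_G = V_DD·R_2/(R_1+R_2) = 18×100/430 = 4.19 V.
Assume saturation: I_D = (k_n/2)(V_GS − V_t)² with V_GS = V_G − I_D·R_S = 4.19 − 0.82·I_D.
Substituting gives 1.24·I_D² − 7.33·I_D + 8.05 = 0, with roots I_D = 1.46 or 4.43 mA.
The root I_D = 4.43 mA gives V_GS = 0.552 V ≤ V_t, so take I_D = 1.46 mA.
Then V_GS = 2.99 V and V_DS = V_DD − I_D(R_D+R_S) = 18 − 1.46×1.64 = 15.6 V.
Saturation requires V_DS ≥ V_GS − V_t = 0.888 V; 15.6 ≥ 0.888 ✓.

I_D ≈ 1.5 mA, V_DS ≈ 16 V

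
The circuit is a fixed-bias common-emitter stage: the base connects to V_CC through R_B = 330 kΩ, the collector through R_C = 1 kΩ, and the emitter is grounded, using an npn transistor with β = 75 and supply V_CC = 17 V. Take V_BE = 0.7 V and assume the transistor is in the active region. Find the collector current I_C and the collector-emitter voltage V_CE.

I_C ≈ 3.7 mA, V_CE ≈ 13 V

Base loop: V_CC = I_B·R_B + V_BE, so I_B = (17 − 0.7)/330 kΩ = 0.0494 mA.
In the active region I_C = β·I_B = 75 × 0.0494 = 3.7 mA.
Collector loop: V_CE = V_CC − I_C·R_C = 17 − 3.7×1 = 13.3 V.
Since V_CE = 13.3 V > V_CE(sat) ≈ 0.2 V, the transistor is in the active region as assumed.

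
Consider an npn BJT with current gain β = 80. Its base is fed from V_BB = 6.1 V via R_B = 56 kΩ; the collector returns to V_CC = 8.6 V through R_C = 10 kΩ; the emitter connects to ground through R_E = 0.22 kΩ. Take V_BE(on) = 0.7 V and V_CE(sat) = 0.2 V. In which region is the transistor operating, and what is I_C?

Assume active: I_B = (6.1 − 0.7)/(56 + 81×0.22) = 0.0732 mA, I_C = β·I_B = 5.85 mA.
Then V_CE = 8.6 − 5.85×10 − 5.93×0.22 = -51.2 V < 0.2 V — the active assumption fails.
Re-solve with V_CE = 0.2 V. KCL at the emitter: V_E/R_E = (V_BB−0.7−V_E)/R_B + (V_CC−0.2−V_E)/R_C, giving V_E = 0.201 V.
I_C = (V_CC − 0.2 − V_E)/R_C = (8.4 − 0.201)/10 = 0.82 mA.
Check: I_B = (5.4 − 0.201)/56 = 0.0928 mA, and β·I_B = 7.43 mA > I_C, confirming saturation.

saturation; I_C ≈ 0.82 mA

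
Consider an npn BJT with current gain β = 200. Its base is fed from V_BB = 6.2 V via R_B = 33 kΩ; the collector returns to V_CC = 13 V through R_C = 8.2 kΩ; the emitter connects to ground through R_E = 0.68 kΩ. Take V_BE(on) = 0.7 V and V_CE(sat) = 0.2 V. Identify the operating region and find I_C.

saturation; I_C ≈ 1.4 mA

Assume active: I_B = (6.2 − 0.7)/(33 + 201×0.68) = 0.0324 mA, I_C = β·I_B = 6.48 mA.
Then V_CE = 13 − 6.48×8.2 − 6.52×0.68 = -44.6 V < 0.2 V — the active assumption fails.
Re-solve with V_CE = 0.2 V. KCL at the emitter: V_E/R_E = (V_BB−0.7−V_E)/R_B + (V_CC−0.2−V_E)/R_C, giving V_E = 1.06 V.
I_C = (V_CC − 0.2 − V_E)/R_C = (12.8 − 1.06)/8.2 = 1.43 mA.
Check: I_B = (5.5 − 1.06)/33 = 0.134 mA, and β·I_B = 26.9 mA > I_C, confirming saturation.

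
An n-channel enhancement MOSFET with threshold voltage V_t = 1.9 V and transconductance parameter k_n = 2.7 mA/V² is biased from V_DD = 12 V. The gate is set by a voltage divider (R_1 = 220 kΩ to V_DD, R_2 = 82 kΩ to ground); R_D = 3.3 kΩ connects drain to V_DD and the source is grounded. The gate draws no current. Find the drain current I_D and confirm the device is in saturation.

V_G = V_DD·R_2/(R_1+R_2) = 12×82/302 = 3.26 V. With the source grounded, V_GS = V_G = 3.26 V.
Assume saturation: I_D = (k_n/2)(V_GS − V_t)² = (2.7/2)×(3.26 − 1.9)² = 1.35×1.36² = 2.49 mA.
V_DS = V_DD − I_D·R_D = 12 − 2.49×3.3 = 3.78 V.
Saturation requires V_DS ≥ V_GS − V_t = 1.36 V; 3.78 ≥ 1.36 ✓.

I_D ≈ 2.5 mA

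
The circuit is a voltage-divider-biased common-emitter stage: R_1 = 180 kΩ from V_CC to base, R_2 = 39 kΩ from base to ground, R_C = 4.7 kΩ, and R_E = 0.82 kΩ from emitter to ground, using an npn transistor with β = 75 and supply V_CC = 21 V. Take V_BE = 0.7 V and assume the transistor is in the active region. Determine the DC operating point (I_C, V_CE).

Thevenize the base divider: V_Th = V_CC·R_2/(R_1+R_2) = 21×39/219 = 3.74 V, R_Th = R_1‖R_2 = 32.1 kΩ.
Base-emitter loop: V_Th = I_B·R_Th + V_BE + (β+1)I_B·R_E, so I_B = (3.74 − 0.7) / (32.1 + 76×0.82) = 0.0322 mA.
I_C = β·I_B = 75×0.0322 = 2.42 mA, and I_E = (β+1)I_B = 2.45 mA.
V_CE = V_CC − I_C·R_C − I_E·R_E = 21 − 2.42×4.7 − 2.45×0.82 = 7.64 V.
V_CE = 7.64 V > 0.2 V confirms active-region operation.

I_C ≈ 2.4 mA, V_CE ≈ 7.6 V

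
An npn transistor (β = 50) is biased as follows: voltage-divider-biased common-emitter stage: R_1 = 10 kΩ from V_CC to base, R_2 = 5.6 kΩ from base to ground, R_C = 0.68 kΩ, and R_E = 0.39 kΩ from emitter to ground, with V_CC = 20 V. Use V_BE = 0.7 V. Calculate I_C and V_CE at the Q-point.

I_C ≈ 14 mA, V_CE ≈ 5.1 V

Thevenize the base divider: V_Th = V_CC·R_2/(R_1+R_2) = 20×5.6/15.6 = 7.18 V, R_Th = R_1‖R_2 = 3.59 kΩ.
Base-emitter loop: V_Th = I_B·R_Th + V_BE + (β+1)I_B·R_E, so I_B = (7.18 − 0.7) / (3.59 + 51×0.39) = 0.276 mA.
I_C = β·I_B = 50×0.276 = 13.8 mA, and I_E = (β+1)I_B = 14.1 mA.
V_CE = V_CC − I_C·R_C − I_E·R_E = 20 − 13.8×0.68 − 14.1×0.39 = 5.13 V.
V_CE = 5.13 V > 0.2 V confirms active-region operation.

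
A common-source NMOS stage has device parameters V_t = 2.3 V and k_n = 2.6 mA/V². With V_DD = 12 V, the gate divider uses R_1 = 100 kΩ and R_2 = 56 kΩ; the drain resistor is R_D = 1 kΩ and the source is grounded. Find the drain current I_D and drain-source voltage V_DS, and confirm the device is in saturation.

V_G = V_DD·R_2/(R_1+R_2) = 12×56/156 = 4.31 V. With the source grounded, V_GS = V_G = 4.31 V.
Assume saturation: I_D = (k_n/2)(V_GS − V_t)² = (2.6/2)×(4.31 − 2.3)² = 1.3×2.01² = 5.24 mA.
V_DS = V_DD − I_D·R_D = 12 − 5.24×1 = 6.76 V.
Saturation requires V_DS ≥ V_GS − V_t = 2.01 V; 6.76 ≥ 2.01 ✓.

I_D ≈ 5.2 mA, V_DS ≈ 6.8 V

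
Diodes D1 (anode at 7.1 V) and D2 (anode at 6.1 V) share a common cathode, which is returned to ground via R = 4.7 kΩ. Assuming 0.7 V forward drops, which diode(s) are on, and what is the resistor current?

Only D1 conducts; I_R ≈ 1.4 mA

Assume both conduct. Then node N would need to be at both 7.1−0.7 = 6.4 V and 6.1−0.7 = 5.4 V, which is impossible.
Assume only D1 conducts: V_N = 7.1 − 0.7 = 6.4 V, so I_R = 6.4/4.7 = 1.36 mA.
Check D2: its anode-to-cathode voltage is 6.1 − 6.4 = -0.3 V < 0.7 V, so it is off. The assumption is consistent.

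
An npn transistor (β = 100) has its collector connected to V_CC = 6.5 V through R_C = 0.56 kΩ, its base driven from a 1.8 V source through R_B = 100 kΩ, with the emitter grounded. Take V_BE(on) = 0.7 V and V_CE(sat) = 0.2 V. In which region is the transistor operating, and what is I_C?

Assume active. Base-emitter loop: I_B = (V_BB − V_BE)/R_B = (1.8 − 0.7)/100 = 0.011 mA.
I_C = β·I_B = 100×0.011 = 1.1 mA.
V_CE = V_CC − I_C·R_C = 6.5 − 1.1×0.56 = 5.88 V > V_CE(sat), so the active-region assumption holds.

active; I_C ≈ 1.1 mA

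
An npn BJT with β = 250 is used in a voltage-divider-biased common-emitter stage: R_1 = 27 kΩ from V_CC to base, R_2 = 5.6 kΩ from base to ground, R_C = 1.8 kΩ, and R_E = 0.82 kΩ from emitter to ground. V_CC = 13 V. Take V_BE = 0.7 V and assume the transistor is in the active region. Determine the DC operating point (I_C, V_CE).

Thevenize the base divider: V_Th = V_CC·R_2/(R_1+R_2) = 13×5.6/32.6 = 2.23 V, R_Th = R_1‖R_2 = 4.64 kΩ.
Base-emitter loop: V_Th = I_B·R_Th + V_BE + (β+1)I_B·R_E, so I_B = (2.23 − 0.7) / (4.64 + 251×0.82) = 0.00728 mA.
I_C = β·I_B = 250×0.00728 = 1.82 mA, and I_E = (β+1)I_B = 1.83 mA.
V_CE = V_CC − I_C·R_C − I_E·R_E = 13 − 1.82×1.8 − 1.83×0.82 = 8.22 V.
V_CE = 8.22 V > 0.2 V confirms active-region operation.

I_C ≈ 1.8 mA, V_CE ≈ 8.2 V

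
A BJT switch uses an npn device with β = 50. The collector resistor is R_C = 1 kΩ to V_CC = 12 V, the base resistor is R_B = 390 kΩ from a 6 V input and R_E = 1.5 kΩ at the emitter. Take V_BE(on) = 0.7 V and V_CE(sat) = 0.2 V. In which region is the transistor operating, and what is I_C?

Assume active. Base-emitter loop: I_B = (V_BB − V_BE)/(R_B + (β+1)R_E) = (6 − 0.7)/(390 + 51×1.5) = 0.0114 mA.
I_C = β·I_B = 50×0.0114 = 0.568 mA.
V_CE = V_CC − I_C·R_C − I_E·R_E = 12 − 0.568×1 − 0.579×1.5 = 10.6 V > V_CE(sat), so the active-region assumption holds.

active; I_C ≈ 0.57 mA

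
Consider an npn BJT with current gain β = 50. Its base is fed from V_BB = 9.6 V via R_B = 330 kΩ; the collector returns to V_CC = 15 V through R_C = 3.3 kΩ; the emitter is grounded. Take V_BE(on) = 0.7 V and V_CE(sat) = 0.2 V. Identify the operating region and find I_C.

Assume active. Base-emitter loop: I_B = (V_BB − V_BE)/R_B = (9.6 − 0.7)/330 = 0.027 mA.
I_C = β·I_B = 50×0.027 = 1.35 mA.
V_CE = V_CC − I_C·R_C = 15 − 1.35×3.3 = 10.6 V > V_CE(sat), so the active-region assumption holds.

active; I_C ≈ 1.3 mA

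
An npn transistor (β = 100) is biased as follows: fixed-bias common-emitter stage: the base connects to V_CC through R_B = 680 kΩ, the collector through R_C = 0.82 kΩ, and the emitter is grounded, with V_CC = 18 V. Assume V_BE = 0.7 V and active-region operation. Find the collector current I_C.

Base loop: V_CC = I_B·R_B + V_BE, so I_B = (18 − 0.7)/680 kΩ = 0.0254 mA.
In the active region I_C = β·I_B = 100 × 0.0254 = 2.54 mA.
Collector loop: V_CE = V_CC − I_C·R_C = 18 − 2.54×0.82 = 15.9 V.
Since V_CE = 15.9 V > V_CE(sat) ≈ 0.2 V, the transistor is in the active region as assumed.

I_C ≈ 2.5 mA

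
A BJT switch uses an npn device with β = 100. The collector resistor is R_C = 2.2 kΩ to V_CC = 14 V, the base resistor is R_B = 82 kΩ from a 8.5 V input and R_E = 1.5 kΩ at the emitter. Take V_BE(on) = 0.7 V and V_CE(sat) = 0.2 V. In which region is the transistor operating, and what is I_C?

active; I_C ≈ 3.3 mA

Assume active. Base-emitter loop: I_B = (V_BB − V_BE)/(R_B + (β+1)R_E) = (8.5 − 0.7)/(82 + 101×1.5) = 0.0334 mA.
I_C = β·I_B = 100×0.0334 = 3.34 mA.
V_CE = V_CC − I_C·R_C − I_E·R_E = 14 − 3.34×2.2 − 3.37×1.5 = 1.59 V > V_CE(sat), so the active-region assumption holds.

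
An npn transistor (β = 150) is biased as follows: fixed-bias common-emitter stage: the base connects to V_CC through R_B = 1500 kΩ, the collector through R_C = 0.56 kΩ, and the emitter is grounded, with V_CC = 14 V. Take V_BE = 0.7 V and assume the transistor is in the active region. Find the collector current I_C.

Base loop: V_CC = I_B·R_B + V_BE, so I_B = (14 − 0.7)/1500 kΩ = 0.00887 mA.
In the active region I_C = β·I_B = 150 × 0.00887 = 1.33 mA.
Collector loop: V_CE = V_CC − I_C·R_C = 14 − 1.33×0.56 = 13.3 V.
Since V_CE = 13.3 V > V_CE(sat) ≈ 0.2 V, the transistor is in the active region as assumed.

I_C ≈ 1.3 mA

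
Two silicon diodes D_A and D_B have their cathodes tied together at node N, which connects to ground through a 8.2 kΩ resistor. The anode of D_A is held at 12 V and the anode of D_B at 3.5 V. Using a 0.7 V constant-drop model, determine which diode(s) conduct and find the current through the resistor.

Assume both conduct. Then node N would need to be at both 12−0.7 = 11.3 V and 3.5−0.7 = 2.8 V, which is impossible.
Assume only D_A conducts: V_N = 12 − 0.7 = 11.3 V, so I_R = 11.3/8.2 = 1.38 mA.
Check D_B: its anode-to-cathode voltage is 3.5 − 11.3 = -7.8 V < 0.7 V, so it is off. The assumption is consistent.

Only D_A conducts; I_R ≈ 1.4 mA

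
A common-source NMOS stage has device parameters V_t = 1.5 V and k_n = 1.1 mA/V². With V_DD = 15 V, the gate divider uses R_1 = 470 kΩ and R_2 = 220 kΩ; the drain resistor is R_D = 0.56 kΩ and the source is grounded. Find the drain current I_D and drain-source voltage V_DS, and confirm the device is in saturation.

V_G = V_DD·R_2/(R_1+R_2) = 15×220/690 = 4.78 V. With the source grounded, V_GS = V_G = 4.78 V.
Assume saturation: I_D = (k_n/2)(V_GS − V_t)² = (1.1/2)×(4.78 − 1.5)² = 0.55×3.28² = 5.93 mA.
V_DS = V_DD − I_D·R_D = 15 − 5.93×0.56 = 11.7 V.
Saturation requires V_DS ≥ V_GS − V_t = 3.28 V; 11.7 ≥ 3.28 ✓.

I_D ≈ 5.9 mA, V_DS ≈ 12 V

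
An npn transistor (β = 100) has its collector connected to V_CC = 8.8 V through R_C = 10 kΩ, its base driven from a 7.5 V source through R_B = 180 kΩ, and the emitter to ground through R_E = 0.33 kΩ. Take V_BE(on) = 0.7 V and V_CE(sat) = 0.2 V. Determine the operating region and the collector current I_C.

Assume active: I_B = (7.5 − 0.7)/(180 + 101×0.33) = 0.0319 mA, I_C = β·I_B = 3.19 mA.
Then V_CE = 8.8 − 3.19×10 − 3.22×0.33 = -24.1 V < 0.2 V — the active assumption fails.
Re-solve with V_CE = 0.2 V. KCL at the emitter: V_E/R_E = (V_BB−0.7−V_E)/R_B + (V_CC−0.2−V_E)/R_C, giving V_E = 0.286 V.
I_C = (V_CC − 0.2 − V_E)/R_C = (8.6 − 0.286)/10 = 0.831 mA.
Check: I_B = (6.8 − 0.286)/180 = 0.0362 mA, and β·I_B = 3.62 mA > I_C, confirming saturation.

saturation; I_C ≈ 0.83 mA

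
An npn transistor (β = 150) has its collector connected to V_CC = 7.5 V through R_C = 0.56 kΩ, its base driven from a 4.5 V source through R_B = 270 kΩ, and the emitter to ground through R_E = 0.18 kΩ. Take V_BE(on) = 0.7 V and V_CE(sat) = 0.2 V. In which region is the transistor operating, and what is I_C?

Assume active. Base-emitter loop: I_B = (V_BB − V_BE)/(R_B + (β+1)R_E) = (4.5 − 0.7)/(270 + 151×0.18) = 0.0128 mA.
I_C = β·I_B = 150×0.0128 = 1.92 mA.
V_CE = V_CC − I_C·R_C − I_E·R_E = 7.5 − 1.92×0.56 − 1.93×0.18 = 6.08 V > V_CE(sat), so the active-region assumption holds.

active; I_C ≈ 1.9 mA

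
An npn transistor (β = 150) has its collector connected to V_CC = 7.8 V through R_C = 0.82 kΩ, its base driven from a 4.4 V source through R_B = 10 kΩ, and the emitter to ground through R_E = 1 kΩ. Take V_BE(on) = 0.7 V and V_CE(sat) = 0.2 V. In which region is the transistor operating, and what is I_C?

Assume active. Base-emitter loop: I_B = (V_BB − V_BE)/(R_B + (β+1)R_E) = (4.4 − 0.7)/(10 + 151×1) = 0.023 mA.
I_C = β·I_B = 150×0.023 = 3.45 mA.
V_CE = V_CC − I_C·R_C − I_E·R_E = 7.8 − 3.45×0.82 − 3.47×1 = 1.5 V > V_CE(sat), so the active-region assumption holds.

active; I_C ≈ 3.4 mA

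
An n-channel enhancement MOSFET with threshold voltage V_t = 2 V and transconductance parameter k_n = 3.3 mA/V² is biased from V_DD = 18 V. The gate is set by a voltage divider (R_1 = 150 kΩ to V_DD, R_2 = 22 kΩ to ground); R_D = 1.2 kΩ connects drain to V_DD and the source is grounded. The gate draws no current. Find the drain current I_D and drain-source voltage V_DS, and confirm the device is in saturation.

I_D ≈ 0.15 mA, V_DS ≈ 18 V

V_G = V_DD·R_2/(R_1+R_2) = 18×22/172 = 2.3 V. With the source grounded, V_GS = V_G = 2.3 V.
Assume saturation: I_D = (k_n/2)(V_GS − V_t)² = (3.3/2)×(2.3 − 2)² = 1.65×0.302² = 0.151 mA.
V_DS = V_DD − I_D·R_D = 18 − 0.151×1.2 = 17.8 V.
Saturation requires V_DS ≥ V_GS − V_t = 0.302 V; 17.8 ≥ 0.302 ✓.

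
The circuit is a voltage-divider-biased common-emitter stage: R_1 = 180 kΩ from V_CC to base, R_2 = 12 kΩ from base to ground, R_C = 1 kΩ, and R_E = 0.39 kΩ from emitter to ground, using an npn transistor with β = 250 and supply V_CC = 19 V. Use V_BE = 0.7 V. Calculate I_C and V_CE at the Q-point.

I_C ≈ 1.1 mA, V_CE ≈ 17 V

Thevenize the base divider: V_Th = V_CC·R_2/(R_1+R_2) = 19×12/192 = 1.19 V, R_Th = R_1‖R_2 = 11.2 kΩ.
Base-emitter loop: V_Th = I_B·R_Th + V_BE + (β+1)I_B·R_E, so I_B = (1.19 − 0.7) / (11.2 + 251×0.39) = 0.00447 mA.
I_C = β·I_B = 250×0.00447 = 1.12 mA, and I_E = (β+1)I_B = 1.12 mA.
V_CE = V_CC − I_C·R_C − I_E·R_E = 19 − 1.12×1 − 1.12×0.39 = 17.4 V.
V_CE = 17.4 V > 0.2 V confirms active-region operation.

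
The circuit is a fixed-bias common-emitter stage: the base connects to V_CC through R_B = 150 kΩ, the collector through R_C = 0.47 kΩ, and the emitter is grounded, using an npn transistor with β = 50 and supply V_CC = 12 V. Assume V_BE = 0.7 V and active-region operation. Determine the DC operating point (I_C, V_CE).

Base loop: V_CC = I_B·R_B + V_BE, so I_B = (12 − 0.7)/150 kΩ = 0.0753 mA.
In the active region I_C = β·I_B = 50 × 0.0753 = 3.77 mA.
Collector loop: V_CE = V_CC − I_C·R_C = 12 − 3.77×0.47 = 10.2 V.
Since V_CE = 10.2 V > V_CE(sat) ≈ 0.2 V, the transistor is in the active region as assumed.

I_C ≈ 3.8 mA, V_CE ≈ 10 V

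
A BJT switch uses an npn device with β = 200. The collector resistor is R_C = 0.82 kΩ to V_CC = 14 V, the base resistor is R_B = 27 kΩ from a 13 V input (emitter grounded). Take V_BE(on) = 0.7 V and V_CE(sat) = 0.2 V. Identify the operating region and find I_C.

saturation; I_C ≈ 17 mA

Assume active: I_B = (13 − 0.7)/27 = 0.456 mA, giving I_C = β·I_B = 91.1 mA.
But then V_CE = 14 − 91.1×0.82 = -60.7 V < V_CE(sat) = 0.2 V — impossible in the active region.
So the transistor is saturated. With V_CE = 0.2 V, I_C = (V_CC − 0.2)/R_C = 13.8/0.82 = 16.8 mA.
Check: β·I_B = 91.1 mA > I_C = 16.8 mA, confirming saturation.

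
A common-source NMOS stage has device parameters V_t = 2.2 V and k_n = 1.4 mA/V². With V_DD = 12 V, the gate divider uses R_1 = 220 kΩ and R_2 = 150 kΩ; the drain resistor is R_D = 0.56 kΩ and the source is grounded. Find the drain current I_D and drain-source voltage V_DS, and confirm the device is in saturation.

I_D ≈ 5 mA, V_DS ≈ 9.2 V

V_G = V_DD·R_2/(R_1+R_2) = 12×150/370 = 4.86 V. With the source grounded, V_GS = V_G = 4.86 V.
Assume saturation: I_D = (k_n/2)(V_GS − V_t)² = (1.4/2)×(4.86 − 2.2)² = 0.7×2.66² = 4.97 mA.
V_DS = V_DD − I_D·R_D = 12 − 4.97×0.56 = 9.22 V.
Saturation requires V_DS ≥ V_GS − V_t = 2.66 V; 9.22 ≥ 2.66 ✓.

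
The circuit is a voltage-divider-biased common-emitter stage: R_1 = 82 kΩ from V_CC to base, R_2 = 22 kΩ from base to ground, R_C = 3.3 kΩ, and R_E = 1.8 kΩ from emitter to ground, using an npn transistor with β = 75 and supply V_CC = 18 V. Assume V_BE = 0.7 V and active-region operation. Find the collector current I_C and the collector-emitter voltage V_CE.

I_C ≈ 1.5 mA, V_CE ≈ 10 V

Thevenize the base divider: V_Th = V_CC·R_2/(R_1+R_2) = 18×22/104 = 3.81 V, R_Th = R_1‖R_2 = 17.3 kΩ.
Base-emitter loop: V_Th = I_B·R_Th + V_BE + (β+1)I_B·R_E, so I_B = (3.81 − 0.7) / (17.3 + 76×1.8) = 0.0202 mA.
I_C = β·I_B = 75×0.0202 = 1.51 mA, and I_E = (β+1)I_B = 1.53 mA.
V_CE = V_CC − I_C·R_C − I_E·R_E = 18 − 1.51×3.3 − 1.53×1.8 = 10.3 V.
V_CE = 10.3 V > 0.2 V confirms active-region operation.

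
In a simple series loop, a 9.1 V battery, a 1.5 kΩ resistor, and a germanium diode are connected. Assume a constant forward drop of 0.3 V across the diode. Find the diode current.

KVL around the loop: 9.1 = V_D + I·R = 0.3 + I × 1.5 kΩ.
So I = (9.1 − 0.3) / 1.5 kΩ = 8.8 / 1.5 = 5.87 mA.

I ≈ 5.9 mA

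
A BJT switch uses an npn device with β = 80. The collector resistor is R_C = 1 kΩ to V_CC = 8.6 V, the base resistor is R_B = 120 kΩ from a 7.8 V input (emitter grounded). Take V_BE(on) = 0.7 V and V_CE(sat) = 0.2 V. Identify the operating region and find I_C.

Assume active. Base-emitter loop: I_B = (V_BB − V_BE)/R_B = (7.8 − 0.7)/120 = 0.0592 mA.
I_C = β·I_B = 80×0.0592 = 4.73 mA.
V_CE = V_CC − I_C·R_C = 8.6 − 4.73×1 = 3.87 V > V_CE(sat), so the active-region assumption holds.

active; I_C ≈ 4.7 mA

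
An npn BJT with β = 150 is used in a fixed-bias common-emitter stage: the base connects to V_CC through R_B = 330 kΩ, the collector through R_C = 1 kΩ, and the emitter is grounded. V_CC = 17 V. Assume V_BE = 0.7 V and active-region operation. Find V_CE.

V_CE ≈ 9.6 V

Base loop: V_CC = I_B·R_B + V_BE, so I_B = (17 − 0.7)/330 kΩ = 0.0494 mA.
In the active region I_C = β·I_B = 150 × 0.0494 = 7.41 mA.
Collector loop: V_CE = V_CC − I_C·R_C = 17 − 7.41×1 = 9.59 V.
Since V_CE = 9.59 V > V_CE(sat) ≈ 0.2 V, the transistor is in the active region as assumed.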